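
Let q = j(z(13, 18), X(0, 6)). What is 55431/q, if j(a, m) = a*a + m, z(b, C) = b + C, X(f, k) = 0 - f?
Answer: 55431/961 ≈ 57.681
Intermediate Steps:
X(f, k) = -f
z(b, C) = C + b
j(a, m) = m + a² (j(a, m) = a² + m = m + a²)
q = 961 (q = -1*0 + (18 + 13)² = 0 + 31² = 0 + 961 = 961)
55431/q = 55431/961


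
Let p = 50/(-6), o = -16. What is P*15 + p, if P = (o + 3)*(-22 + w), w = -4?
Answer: 15185/3 ≈ 5061.7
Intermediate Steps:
P = 338 (P = (-16 + 3)*(-22 - 4) = -13*(-26) = 338)
p = -25/3 (p = 50*(-⅙) = -25/3 ≈ -8.3333)
P*15 + p = 338*15 - 25/3 = 5070 - 25/3 = 15185/3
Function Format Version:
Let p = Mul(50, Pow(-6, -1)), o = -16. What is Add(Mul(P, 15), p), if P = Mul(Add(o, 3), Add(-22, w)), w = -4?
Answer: Rational(15185, 3) ≈ 5061.7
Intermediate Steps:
P = 338 (P = Mul(Add(-16, 3), Add(-22, -4)) = Mul(-13, -26) = 338)
p = Rational(-25, 3) (p = Mul(50, Rational(-1, 6)) = Rational(-25, 3) ≈ -8.3333)
Add(Mul(P, 15), p) = Add(Mul(338, 15), Rational(-25, 3)) = Add(5070, Rational(-25, 3)) = Rational(15185, 3)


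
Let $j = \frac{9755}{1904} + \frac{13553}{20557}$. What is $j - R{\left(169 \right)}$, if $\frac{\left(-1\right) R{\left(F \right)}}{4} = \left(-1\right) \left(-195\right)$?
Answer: $\frac{30755950287}{39140528} \approx 785.78$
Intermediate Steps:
$R{\left(F \right)} = -780$ ($R{\left(F \right)} = - 4 \left(\left(-1\right) \left(-195\right)\right) = \left(-4\right) 195 = -780$)
$j = \frac{226338447}{39140528}$ ($j = 9755 \cdot \frac{1}{1904} + 13553 \cdot \frac{1}{20557} = \frac{9755}{1904} + \frac{13553}{20557} = \frac{226338447}{39140528} \approx 5.7827$)
$j - R{\left(169 \right)} = \frac{226338447}{39140528} - -780 = \frac{226338447}{39140528} + 780 = \frac{30755950287}{39140528}$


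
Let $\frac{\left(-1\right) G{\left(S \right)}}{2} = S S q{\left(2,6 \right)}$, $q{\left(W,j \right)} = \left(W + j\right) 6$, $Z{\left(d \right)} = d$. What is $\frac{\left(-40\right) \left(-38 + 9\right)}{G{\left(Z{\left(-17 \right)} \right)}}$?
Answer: $- \frac{145}{3468} \approx -0.041811$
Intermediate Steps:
$q{\left(W,j \right)} = 6 W + 6 j$
$G{\left(S \right)} = - 96 S^{2}$ ($G{\left(S \right)} = - 2 S S \left(6 \cdot 2 + 6 \cdot 6\right) = - 2 S^{2} \left(12 + 36\right) = - 2 S^{2} \cdot 48 = - 2 \cdot 48 S^{2} = - 96 S^{2}$)
$\frac{\left(-40\right) \left(-38 + 9\right)}{G{\left(Z{\left(-17 \right)} \right)}} = \frac{\left(-40\right) \left(-38 + 9\right)}{\left(-96\right) \left(-17\right)^{2}} = \frac{\left(-40\right) \left(-29\right)}{\left(-96\right) 289} = \frac{1160}{-27744} = 1160 \left(- \frac{1}{27744}\right) = - \frac{145}{3468}$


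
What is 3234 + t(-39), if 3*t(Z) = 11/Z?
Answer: 378367/117 ≈ 3233.9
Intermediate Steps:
t(Z) = 11/(3*Z) (t(Z) = (11/Z)/3 = 11/(3*Z))
3234 + t(-39) = 3234 + (11/3)/(-39) = 3234 + (11/3)*(-1/39) = 3234 - 11/117 = 378367/117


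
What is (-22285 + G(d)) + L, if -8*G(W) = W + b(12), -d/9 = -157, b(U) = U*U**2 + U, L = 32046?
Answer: 74935/8 ≈ 9366.9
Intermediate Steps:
b(U) = U + U**3 (b(U) = U**3 + U = U + U**3)
d = 1413 (d = -9*(-157) = 1413)
G(W) = -435/2 - W/8 (G(W) = -(W + (12 + 12**3))/8 = -(W + (12 + 1728))/8 = -(W + 1740)/8 = -(1740 + W)/8 = -435/2 - W/8)
(-22285 + G(d)) + L = (-22285 + (-435/2 - 1/8*1413)) + 32046 = (-22285 + (-435/2 - 1413/8)) + 32046 = (-22285 - 3153/8) + 32046 = -181433/8 + 32046 = 74935/8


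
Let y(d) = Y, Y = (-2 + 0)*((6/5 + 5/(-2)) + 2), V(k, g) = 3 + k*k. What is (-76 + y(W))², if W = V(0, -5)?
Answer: 149769/25 ≈ 5990.8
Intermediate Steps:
V(k, g) = 3 + k²
W = 3 (W = 3 + 0² = 3 + 0 = 3)
Y = -7/5 (Y = -2*((6*(⅕) + 5*(-½)) + 2) = -2*((6/5 - 5/2) + 2) = -2*(-13/10 + 2) = -2*7/10 = -7/5 ≈ -1.4000)
y(d) = -7/5
(-76 + y(W))² = (-76 - 7/5)² = (-387/5)² = 149769/25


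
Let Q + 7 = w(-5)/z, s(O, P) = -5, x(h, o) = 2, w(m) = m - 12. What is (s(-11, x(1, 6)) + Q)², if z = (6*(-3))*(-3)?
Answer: 442225/2916 ≈ 151.65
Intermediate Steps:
z = 54 (z = -18*(-3) = 54)
w(m) = -12 + m
Q = -395/54 (Q = -7 + (-12 - 5)/54 = -7 - 17*1/54 = -7 - 17/54 = -395/54 ≈ -7.3148)
(s(-11, x(1, 6)) + Q)² = (-5 - 395/54)² = (-665/54)² = 442225/2916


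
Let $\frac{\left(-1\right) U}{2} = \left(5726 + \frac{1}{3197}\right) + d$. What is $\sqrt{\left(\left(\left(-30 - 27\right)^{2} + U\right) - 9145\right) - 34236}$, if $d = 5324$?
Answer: $\frac{i \sqrt{636061392082}}{3197} \approx 249.46 i$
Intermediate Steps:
$U = - \frac{70653702}{3197}$ ($U = - 2 \left(\left(5726 + \frac{1}{3197}\right) + 5324\right) = - 2 \left(\frac{18306023}{3197} + 5324\right) = \left(-2\right) \frac{35326851}{3197} = - \frac{70653702}{3197} \approx -22100.0$)
$\sqrt{\left(\left(\left(-30 - 27\right)^{2} + U\right) - 9145\right) - 34236} = \sqrt{\left(\left(\left(-30 - 27\right)^{2} - \frac{70653702}{3197}\right) - 9145\right) - 34236} = \sqrt{\left(\left(\left(-57\right)^{2} - \frac{70653702}{3197}\right) - 9145\right) - 34236} = \sqrt{\left(\left(3249 - \frac{70653702}{3197}\right) - 9145\right) - 34236} = \sqrt{\left(- \frac{60266649}{3197} - 9145\right) - 34236} = \sqrt{- \frac{89503214}{3197} - 34236} = \sqrt{- \frac{198955706}{3197}} = \frac{i \sqrt{636061392082}}{3197}$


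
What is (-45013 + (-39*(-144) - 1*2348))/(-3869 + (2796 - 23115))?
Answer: 41745/24188 ≈ 1.7259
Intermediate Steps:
(-45013 + (-39*(-144) - 1*2348))/(-3869 + (2796 - 23115)) = (-45013 + (5616 - 2348))/(-3869 - 20319) = (-45013 + 3268)/(-24188) = -41745*(-1/24188) = 41745/24188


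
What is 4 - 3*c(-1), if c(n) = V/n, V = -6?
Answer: -14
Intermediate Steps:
c(n) = -6/n
4 - 3*c(-1) = 4 - (-18)/(-1) = 4 - (-18)*(-1) = 4 - 3*6 = 4 - 18 = -14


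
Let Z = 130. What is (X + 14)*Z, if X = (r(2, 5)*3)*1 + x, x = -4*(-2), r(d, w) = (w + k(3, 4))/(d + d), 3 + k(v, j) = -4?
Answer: 2665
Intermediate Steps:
k(v, j) = -7 (k(v, j) = -3 - 4 = -7)
r(d, w) = (-7 + w)/(2*d) (r(d, w) = (w - 7)/(d + d) = (-7 + w)/((2*d)) = (-7 + w)*(1/(2*d)) = (-7 + w)/(2*d))
x = 8
X = 13/2 (X = (((½)*(-7 + 5)/2)*3)*1 + 8 = (((½)*(½)*(-2))*3)*1 + 8 = -½*3*1 + 8 = -3/2*1 + 8 = -3/2 + 8 = 13/2 ≈ 6.5000)
(X + 14)*Z = (13/2 + 14)*130 = (41/2)*130 = 2665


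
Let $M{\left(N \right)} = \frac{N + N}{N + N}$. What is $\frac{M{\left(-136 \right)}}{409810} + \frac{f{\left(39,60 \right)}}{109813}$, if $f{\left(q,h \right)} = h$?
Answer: $\frac{24698413}{45002465530} \approx 0.00054882$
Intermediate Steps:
$M{\left(N \right)} = 1$ ($M{\left(N \right)} = \frac{2 N}{2 N} = 2 N \frac{1}{2 N} = 1$)
$\frac{M{\left(-136 \right)}}{409810} + \frac{f{\left(39,60 \right)}}{109813} = 1 \cdot \frac{1}{409810} + \frac{60}{109813} = 1 \cdot \frac{1}{409810} + 60 \cdot \frac{1}{109813} = \frac{1}{409810} + \frac{60}{109813} = \frac{24698413}{45002465530}$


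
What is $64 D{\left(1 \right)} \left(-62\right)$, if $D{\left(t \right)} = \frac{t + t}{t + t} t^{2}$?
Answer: $-3968$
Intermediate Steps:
$D{\left(t \right)} = t^{2}$ ($D{\left(t \right)} = \frac{2 t}{2 t} t^{2} = 2 t \frac{1}{2 t} t^{2} = 1 t^{2} = t^{2}$)
$64 D{\left(1 \right)} \left(-62\right) = 64 \cdot 1^{2} \left(-62\right) = 64 \cdot 1 \left(-62\right) = 64 \left(-62\right) = -3968$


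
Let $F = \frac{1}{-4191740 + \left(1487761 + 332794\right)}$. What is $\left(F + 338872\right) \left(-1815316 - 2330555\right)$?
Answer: $- \frac{1110441425274115283}{790395} \approx -1.4049 \cdot 10^{12}$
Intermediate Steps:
$F = - \frac{1}{2371185}$ ($F = \frac{1}{-4191740 + 1820555} = \frac{1}{-2371185} = - \frac{1}{2371185} \approx -4.2173 \cdot 10^{-7}$)
$\left(F + 338872\right) \left(-1815316 - 2330555\right) = \left(- \frac{1}{2371185} + 338872\right) \left(-1815316 - 2330555\right) = \frac{803528203319}{2371185} \left(-4145871\right) = - \frac{1110441425274115283}{790395}$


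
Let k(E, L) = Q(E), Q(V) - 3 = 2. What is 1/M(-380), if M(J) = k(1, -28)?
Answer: ⅕ ≈ 0.20000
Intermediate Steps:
Q(V) = 5 (Q(V) = 3 + 2 = 5)
k(E, L) = 5
M(J) = 5
1/M(-380) = 1/5 = ⅕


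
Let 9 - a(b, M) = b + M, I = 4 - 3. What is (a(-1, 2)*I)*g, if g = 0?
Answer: 0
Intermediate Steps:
I = 1
a(b, M) = 9 - M - b (a(b, M) = 9 - (b + M) = 9 - (M + b) = 9 + (-M - b) = 9 - M - b)
(a(-1, 2)*I)*g = ((9 - 1*2 - 1*(-1))*1)*0 = ((9 - 2 + 1)*1)*0 = (8*1)*0 = 8*0 = 0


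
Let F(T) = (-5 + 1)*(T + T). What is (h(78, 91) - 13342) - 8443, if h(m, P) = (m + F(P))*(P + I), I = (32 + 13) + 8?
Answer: -115385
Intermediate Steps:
I = 53 (I = 45 + 8 = 53)
F(T) = -8*T
h(m, P) = (53 + P)*(m - 8*P) (h(m, P) = (m - 8*P)*(P + 53) = (m - 8*P)*(53 + P) = (53 + P)*(m - 8*P))
(h(78, 91) - 13342) - 8443 = ((-424*91 - 8*91² + 53*78 + 91*78) - 13342) - 8443 = ((-38584 - 8*8281 + 4134 + 7098) - 13342) - 8443 = ((-38584 - 66248 + 4134 + 7098) - 13342) - 8443 = (-93600 - 13342) - 8443 = -106942 - 8443 = -115385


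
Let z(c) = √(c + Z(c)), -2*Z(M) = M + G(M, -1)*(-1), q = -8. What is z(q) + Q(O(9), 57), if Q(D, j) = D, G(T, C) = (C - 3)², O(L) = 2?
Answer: 4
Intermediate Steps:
G(T, C) = (-3 + C)²
Z(M) = 8 - M/2 (Z(M) = -(M + (-3 - 1)²*(-1))/2 = -(M + (-4)²*(-1))/2 = -(M + 16*(-1))/2 = -(M - 16)/2 = -(-16 + M)/2 = 8 - M/2)
z(c) = √(8 + c/2) (z(c) = √(c + (8 - c/2)) = √(8 + c/2))
z(q) + Q(O(9), 57) = √(32 + 2*(-8))/2 + 2 = √(32 - 16)/2 + 2 = √16/2 + 2 = (½)*4 + 2 = 2 + 2 = 4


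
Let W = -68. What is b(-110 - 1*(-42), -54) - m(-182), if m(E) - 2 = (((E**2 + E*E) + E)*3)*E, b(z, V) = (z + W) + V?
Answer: 36071844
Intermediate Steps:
b(z, V) = -68 + V + z (b(z, V) = (z - 68) + V = (-68 + z) + V = -68 + V + z)
m(E) = 2 + E*(3*E + 6*E**2) (m(E) = 2 + (((E**2 + E*E) + E)*3)*E = 2 + (((E**2 + E**2) + E)*3)*E = 2 + ((2*E**2 + E)*3)*E = 2 + ((E + 2*E**2)*3)*E = 2 + (3*E + 6*E**2)*E = 2 + E*(3*E + 6*E**2))
b(-110 - 1*(-42), -54) - m(-182) = (-68 - 54 + (-110 - 1*(-42))) - (2 + 3*(-182)**2 + 6*(-182)**3) = (-68 - 54 + (-110 + 42)) - (2 + 3*33124 + 6*(-6028568)) = (-68 - 54 - 68) - (2 + 99372 - 36171408) = -190 - 1*(-36072034) = -190 + 36072034 = 36071844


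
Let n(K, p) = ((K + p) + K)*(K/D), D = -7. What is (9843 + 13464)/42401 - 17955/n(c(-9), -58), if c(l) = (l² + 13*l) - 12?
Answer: 261974049/14925152 ≈ 17.553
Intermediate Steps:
c(l) = -12 + l² + 13*l
n(K, p) = -K*(p + 2*K)/7 (n(K, p) = ((K + p) + K)*(K/(-7)) = (p + 2*K)*(K*(-⅐)) = (p + 2*K)*(-K/7) = -K*(p + 2*K)/7)
(9843 + 13464)/42401 - 17955/n(c(-9), -58) = (9843 + 13464)/42401 - 17955*(-7/((-58 + 2*(-12 + (-9)² + 13*(-9)))*(-12 + (-9)² + 13*(-9)))) = 23307*(1/42401) - 17955*(-7/((-58 + 2*(-12 + 81 - 117))*(-12 + 81 - 117))) = 23307/42401 - 17955*7/(48*(-58 + 2*(-48))) = 23307/42401 - 17955*7/(48*(-58 - 96)) = 23307/42401 - 17955/((-⅐*(-48)*(-154))) = 23307/42401 - 17955/(-1056) = 23307/42401 - 17955*(-1/1056) = 23307/42401 + 5985/352 = 261974049/14925152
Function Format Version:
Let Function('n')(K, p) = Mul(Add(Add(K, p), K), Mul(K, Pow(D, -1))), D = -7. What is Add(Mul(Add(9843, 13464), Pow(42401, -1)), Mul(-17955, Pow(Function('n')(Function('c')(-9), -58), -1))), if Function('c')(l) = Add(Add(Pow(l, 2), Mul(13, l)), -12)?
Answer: Rational(261974049, 14925152) ≈ 17.553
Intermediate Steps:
Function('c')(l) = Add(-12, Pow(l, 2), Mul(13, l))
Function('n')(K, p) = Mul(Rational(-1, 7), K, Add(p, Mul(2, K))) (Function('n')(K, p) = Mul(Add(Add(K, p), K), Mul(K, Pow(-7, -1))) = Mul(Add(p, Mul(2, K)), Mul(K, Rational(-1, 7))) = Mul(Add(p, Mul(2, K)), Mul(Rational(-1, 7), K)) = Mul(Rational(-1, 7), K, Add(p, Mul(2, K))))
Add(Mul(Add(9843, 13464), Pow(42401, -1)), Mul(-17955, Pow(Function('n')(Function('c')(-9), -58), -1))) = Add(Mul(Add(9843, 13464), Pow(42401, -1)), Mul(-17955, Pow(Mul(Rational(-1, 7), Add(-12, Pow(-9, 2), Mul(13, -9)), Add(-58, Mul(2, Add(-12, Pow(-9, 2), Mul(13, -9))))), -1))) = Add(Mul(23307, Rational(1, 42401)), Mul(-17955, Pow(Mul(Rational(-1, 7), Add(-12, 81, -117), Add(-58, Mul(2, Add(-12, 81, -117)))), -1))) = Add(Rational(23307, 42401), Mul(-17955, Pow(Mul(Rational(-1, 7), -48, Add(-58, Mul(2, -48))), -1))) = Add(Rational(23307, 42401), Mul(-17955, Pow(Mul(Rational(-1, 7), -48, Add(-58, -96)), -1))) = Add(Rational(23307, 42401), Mul(-17955, Pow(Mul(Rational(-1, 7), -48, -154), -1))) = Add(Rational(23307, 42401), Mul(-17955, Pow(-1056, -1))) = Add(Rational(23307, 42401), Mul(-17955, Rational(-1, 1056))) = Add(Rational(23307, 42401), Rational(5985, 352)) = Rational(261974049, 14925152)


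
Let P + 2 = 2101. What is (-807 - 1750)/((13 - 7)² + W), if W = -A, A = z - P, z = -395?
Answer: -2557/2530 ≈ -1.0107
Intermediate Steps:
P = 2099 (P = -2 + 2101 = 2099)
A = -2494 (A = -395 - 1*2099 = -395 - 2099 = -2494)
W = 2494 (W = -1*(-2494) = 2494)
(-807 - 1750)/((13 - 7)² + W) = (-807 - 1750)/((13 - 7)² + 2494) = -2557/(6² + 2494) = -2557/(36 + 2494) = -2557/2530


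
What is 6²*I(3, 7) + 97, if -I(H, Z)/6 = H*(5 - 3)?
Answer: -1199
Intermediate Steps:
I(H, Z) = -12*H (I(H, Z) = -6*H*(5 - 3) = -6*H*2 = -12*H)
6²*I(3, 7) + 97 = 6²*(-12*3) + 97 = 36*(-36) + 97 = -1296 + 97 = -1199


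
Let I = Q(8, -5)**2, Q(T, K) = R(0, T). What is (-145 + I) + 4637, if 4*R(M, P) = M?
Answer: 4492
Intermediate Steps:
R(M, P) = M/4
Q(T, K) = 0 (Q(T, K) = (1/4)*0 = 0)
I = 0 (I = 0**2 = 0)
(-145 + I) + 4637 = (-145 + 0) + 4637 = -145 + 4637 = 4492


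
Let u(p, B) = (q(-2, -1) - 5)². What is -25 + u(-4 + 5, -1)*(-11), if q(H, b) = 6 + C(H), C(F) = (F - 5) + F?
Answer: -729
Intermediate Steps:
C(F) = -5 + 2*F (C(F) = (-5 + F) + F = -5 + 2*F)
q(H, b) = 1 + 2*H (q(H, b) = 6 + (-5 + 2*H) = 1 + 2*H)
u(p, B) = 64 (u(p, B) = ((1 + 2*(-2)) - 5)² = ((1 - 4) - 5)² = (-3 - 5)² = (-8)² = 64)
-25 + u(-4 + 5, -1)*(-11) = -25 + 64*(-11) = -25 - 704 = -729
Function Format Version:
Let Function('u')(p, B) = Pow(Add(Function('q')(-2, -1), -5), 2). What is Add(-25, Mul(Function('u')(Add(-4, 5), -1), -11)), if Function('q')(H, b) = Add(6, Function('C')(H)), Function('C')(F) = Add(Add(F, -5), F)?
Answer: -729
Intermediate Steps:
Function('C')(F) = Add(-5, Mul(2, F)) (Function('C')(F) = Add(Add(-5, F), F) = Add(-5, Mul(2, F)))
Function('q')(H, b) = Add(1, Mul(2, H)) (Function('q')(H, b) = Add(6, Add(-5, Mul(2, H))) = Add(1, Mul(2, H)))
Function('u')(p, B) = 64 (Function('u')(p, B) = Pow(Add(Add(1, Mul(2, -2)), -5), 2) = Pow(Add(Add(1, -4), -5), 2) = Pow(Add(-3, -5), 2) = Pow(-8, 2) = 64)
Add(-25, Mul(Function('u')(Add(-4, 5), -1), -11)) = Add(-25, Mul(64, -11)) = Add(-25, -704) = -729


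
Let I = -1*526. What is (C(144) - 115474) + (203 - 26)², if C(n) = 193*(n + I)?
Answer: -157871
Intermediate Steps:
I = -526
C(n) = -101518 + 193*n (C(n) = 193*(n - 526) = 193*(-526 + n) = -101518 + 193*n)
(C(144) - 115474) + (203 - 26)² = ((-101518 + 193*144) - 115474) + (203 - 26)² = ((-101518 + 27792) - 115474) + 177² = (-73726 - 115474) + 31329 = -189200 + 31329 = -157871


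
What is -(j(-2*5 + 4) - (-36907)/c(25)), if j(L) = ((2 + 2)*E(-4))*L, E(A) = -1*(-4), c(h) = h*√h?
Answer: -24907/125 ≈ -199.26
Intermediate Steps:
c(h) = h^(3/2)
E(A) = 4
j(L) = 16*L (j(L) = ((2 + 2)*4)*L = (4*4)*L = 16*L)
-(j(-2*5 + 4) - (-36907)/c(25)) = -(16*(-2*5 + 4) - (-36907)/(25^(3/2))) = -(16*(-10 + 4) - (-36907)/125) = -(16*(-6) - (-36907)/125) = -(-96 - 1*(-36907/125)) = -(-96 + 36907/125) = -1*24907/125 = -24907/125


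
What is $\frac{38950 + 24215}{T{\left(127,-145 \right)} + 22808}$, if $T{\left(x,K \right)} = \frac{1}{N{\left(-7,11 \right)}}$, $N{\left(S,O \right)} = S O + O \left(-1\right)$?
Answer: $\frac{5558520}{2007103} \approx 2.7694$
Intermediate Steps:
$N{\left(S,O \right)} = - O + O S$ ($N{\left(S,O \right)} = O S - O = - O + O S$)
$T{\left(x,K \right)} = - \frac{1}{88}$ ($T{\left(x,K \right)} = \frac{1}{11 \left(-1 - 7\right)} = \frac{1}{11 \left(-8\right)} = \frac{1}{-88} = - \frac{1}{88}$)
$\frac{38950 + 24215}{T{\left(127,-145 \right)} + 22808} = \frac{38950 + 24215}{- \frac{1}{88} + 22808} = \frac{63165}{\frac{2007103}{88}} = 63165 \cdot \frac{88}{2007103} = \frac{5558520}{2007103}$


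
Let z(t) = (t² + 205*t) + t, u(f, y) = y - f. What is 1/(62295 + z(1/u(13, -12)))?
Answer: 625/38929226 ≈ 1.6055e-5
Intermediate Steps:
z(t) = t² + 206*t
1/(62295 + z(1/u(13, -12))) = 1/(62295 + (206 + 1/(-12 - 1*13))/(-12 - 1*13)) = 1/(62295 + (206 + 1/(-12 - 13))/(-12 - 13)) = 1/(62295 + (206 + 1/(-25))/(-25)) = 1/(62295 - (206 - 1/25)/25) = 1/(62295 - 1/25*5149/25) = 1/(62295 - 5149/625) = 1/(38929226/625) = 625/38929226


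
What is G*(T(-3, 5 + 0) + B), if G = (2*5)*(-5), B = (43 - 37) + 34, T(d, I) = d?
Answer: -1850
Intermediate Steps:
B = 40 (B = 6 + 34 = 40)
G = -50 (G = 10*(-5) = -50)
G*(T(-3, 5 + 0) + B) = -50*(-3 + 40) = -50*37 = -1850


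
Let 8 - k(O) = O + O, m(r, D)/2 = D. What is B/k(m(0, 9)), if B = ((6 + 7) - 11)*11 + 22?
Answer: -11/7 ≈ -1.5714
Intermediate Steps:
m(r, D) = 2*D
B = 44 (B = (13 - 11)*11 + 22 = 2*11 + 22 = 22 + 22 = 44)
k(O) = 8 - 2*O (k(O) = 8 - (O + O) = 8 - 2*O)
B/k(m(0, 9)) = 44/(8 - 4*9) = 44/(8 - 2*18) = 44/(8 - 36) = 44/(-28) = 44*(-1/28) = -11/7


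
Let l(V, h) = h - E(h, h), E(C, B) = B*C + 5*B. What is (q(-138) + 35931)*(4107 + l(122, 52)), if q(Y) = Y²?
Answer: 65695125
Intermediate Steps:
E(C, B) = 5*B + B*C
l(V, h) = h - h*(5 + h)
(q(-138) + 35931)*(4107 + l(122, 52)) = ((-138)² + 35931)*(4107 + 52*(-4 - 1*52)) = (19044 + 35931)*(4107 + 52*(-4 - 52)) = 54975*(4107 + 52*(-56)) = 54975*(4107 - 2912) = 54975*1195 = 65695125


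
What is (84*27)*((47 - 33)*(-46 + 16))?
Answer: -952560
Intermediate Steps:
(84*27)*((47 - 33)*(-46 + 16)) = 2268*(14*(-30)) = 2268*(-420) = -952560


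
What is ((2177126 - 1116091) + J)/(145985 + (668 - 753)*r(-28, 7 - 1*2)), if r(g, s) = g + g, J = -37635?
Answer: 29240/4307 ≈ 6.7889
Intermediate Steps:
r(g, s) = 2*g
((2177126 - 1116091) + J)/(145985 + (668 - 753)*r(-28, 7 - 1*2)) = ((2177126 - 1116091) - 37635)/(145985 + (668 - 753)*(2*(-28))) = (1061035 - 37635)/(145985 - 85*(-56)) = 1023400/(145985 + 4760) = 1023400/150745 = 1023400*(1/150745) = 29240/4307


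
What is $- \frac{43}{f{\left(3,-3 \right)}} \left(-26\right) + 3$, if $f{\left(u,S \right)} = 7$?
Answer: $\frac{1139}{7} \approx 162.71$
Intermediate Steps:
$- \frac{43}{f{\left(3,-3 \right)}} \left(-26\right) + 3 = - \frac{43}{7} \left(-26\right) + 3 = \left(-43\right) \frac{1}{7} \left(-26\right) + 3 = \left(- \frac{43}{7}\right) \left(-26\right) + 3 = \frac{1118}{7} + 3 = \frac{1139}{7}$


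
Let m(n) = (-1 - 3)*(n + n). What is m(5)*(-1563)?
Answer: 62520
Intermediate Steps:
m(n) = -8*n
m(5)*(-1563) = -8*5*(-1563) = -40*(-1563) = 62520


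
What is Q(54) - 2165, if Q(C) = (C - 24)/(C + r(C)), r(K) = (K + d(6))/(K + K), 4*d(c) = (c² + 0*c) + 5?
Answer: -10209713/4717 ≈ -2164.4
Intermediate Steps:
d(c) = 5/4 + c²/4 (d(c) = ((c² + 0*c) + 5)/4 = ((c² + 0) + 5)/4 = (c² + 5)/4 = (5 + c²)/4 = 5/4 + c²/4)
r(K) = (41/4 + K)/(2*K) (r(K) = (K + (5/4 + (¼)*6²))/(K + K) = (K + (5/4 + (¼)*36))/((2*K)) = (K + (5/4 + 9))*(1/(2*K)) = (K + 41/4)*(1/(2*K)) = (41/4 + K)*(1/(2*K)) = (41/4 + K)/(2*K))
Q(C) = (-24 + C)/(C + (41 + 4*C)/(8*C)) (Q(C) = (C - 24)/(C + (41 + 4*C)/(8*C)) = (-24 + C)/(C + (41 + 4*C)/(8*C)))
Q(54) - 2165 = 8*54*(-24 + 54)/(41 + 4*54 + 8*54²) - 2165 = 8*54*30/(41 + 216 + 8*2916) - 2165 = 8*54*30/(41 + 216 + 23328) - 2165 = 8*54*30/23585 - 2165 = 8*54*(1/23585)*30 - 2165 = 2592/4717 - 2165 = -10209713/4717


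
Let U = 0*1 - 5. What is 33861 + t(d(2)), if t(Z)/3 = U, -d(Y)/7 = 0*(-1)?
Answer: 33846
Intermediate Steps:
d(Y) = 0 (d(Y) = -0*(-1) = -7*0 = 0)
U = -5 (U = 0 - 5 = -5)
t(Z) = -15 (t(Z) = 3*(-5) = -15)
33861 + t(d(2)) = 33861 - 15 = 33846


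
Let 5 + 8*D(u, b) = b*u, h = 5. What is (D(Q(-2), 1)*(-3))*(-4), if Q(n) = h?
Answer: 0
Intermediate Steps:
Q(n) = 5
D(u, b) = -5/8 + b*u/8 (D(u, b) = -5/8 + (b*u)/8 = -5/8 + b*u/8)
(D(Q(-2), 1)*(-3))*(-4) = ((-5/8 + (1/8)*1*5)*(-3))*(-4) = ((-5/8 + 5/8)*(-3))*(-4) = (0*(-3))*(-4) = 0*(-4) = 0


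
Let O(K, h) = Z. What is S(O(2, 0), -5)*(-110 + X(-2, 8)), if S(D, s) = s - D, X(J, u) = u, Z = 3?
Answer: 816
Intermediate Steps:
O(K, h) = 3
S(O(2, 0), -5)*(-110 + X(-2, 8)) = (-5 - 1*3)*(-110 + 8) = (-5 - 3)*(-102) = -8*(-102) = 816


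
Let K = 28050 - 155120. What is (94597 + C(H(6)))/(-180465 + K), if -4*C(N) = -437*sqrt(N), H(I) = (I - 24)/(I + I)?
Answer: -94597/307535 - 437*I*sqrt(6)/2460280 ≈ -0.3076 - 0.00043508*I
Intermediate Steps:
H(I) = (-24 + I)/(2*I) (H(I) = (-24 + I)/((2*I)) = (-24 + I)*(1/(2*I)) = (-24 + I)/(2*I))
K = -127070
C(N) = 437*sqrt(N)/4 (C(N) = -(-437)*sqrt(N)/4 = 437*sqrt(N)/4)
(94597 + C(H(6)))/(-180465 + K) = (94597 + 437*sqrt((1/2)*(-24 + 6)/6)/4)/(-180465 - 127070) = (94597 + 437*sqrt((1/2)*(1/6)*(-18))/4)/(-307535) = (94597 + 437*sqrt(-3/2)/4)*(-1/307535) = (94597 + 437*(I*sqrt(6)/2)/4)*(-1/307535) = (94597 + 437*I*sqrt(6)/8)*(-1/307535) = -94597/307535 - 437*I*sqrt(6)/2460280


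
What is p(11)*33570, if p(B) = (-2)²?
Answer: 134280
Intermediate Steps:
p(B) = 4
p(11)*33570 = 4*33570 = 134280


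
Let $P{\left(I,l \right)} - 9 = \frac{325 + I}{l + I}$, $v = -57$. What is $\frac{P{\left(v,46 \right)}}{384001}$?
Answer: $- \frac{169}{4224011} \approx -4.0009 \cdot 10^{-5}$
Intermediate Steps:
$P{\left(I,l \right)} = 9 + \frac{325 + I}{I + l}$ ($P{\left(I,l \right)} = 9 + \frac{325 + I}{l + I} = 9 + \frac{325 + I}{I + l}$)
$\frac{P{\left(v,46 \right)}}{384001} = \frac{\frac{1}{-57 + 46} \left(325 + 9 \cdot 46 + 10 \left(-57\right)\right)}{384001} = \frac{325 + 414 - 570}{-11} \cdot \frac{1}{384001} = \left(- \frac{1}{11}\right) 169 \cdot \frac{1}{384001} = \left(- \frac{169}{11}\right) \frac{1}{384001} = - \frac{169}{4224011}$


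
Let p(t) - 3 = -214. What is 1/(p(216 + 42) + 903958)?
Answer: 1/903747 ≈ 1.1065e-6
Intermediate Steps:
p(t) = -211 (p(t) = 3 - 214 = -211)
1/(p(216 + 42) + 903958) = 1/(-211 + 903958) = 1/903747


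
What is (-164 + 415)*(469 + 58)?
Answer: 132277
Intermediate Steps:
(-164 + 415)*(469 + 58) = 251*527 = 132277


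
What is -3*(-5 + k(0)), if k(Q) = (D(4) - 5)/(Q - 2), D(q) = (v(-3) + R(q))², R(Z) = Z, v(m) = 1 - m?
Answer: 207/2 ≈ 103.50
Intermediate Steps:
D(q) = (4 + q)² (D(q) = ((1 - 1*(-3)) + q)² = ((1 + 3) + q)² = (4 + q)²)
k(Q) = 59/(-2 + Q) (k(Q) = ((4 + 4)² - 5)/(Q - 2) = (8² - 5)/(-2 + Q) = (64 - 5)/(-2 + Q) = 59/(-2 + Q))
-3*(-5 + k(0)) = -3*(-5 + 59/(-2 + 0)) = -3*(-5 + 59/(-2)) = -3*(-5 + 59*(-½)) = -3*(-5 - 59/2) = -3*(-69/2) = 207/2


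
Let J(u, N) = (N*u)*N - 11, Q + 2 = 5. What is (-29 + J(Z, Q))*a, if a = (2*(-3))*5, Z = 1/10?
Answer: 1173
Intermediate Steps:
Q = 3 (Q = -2 + 5 = 3)
Z = 1/10 (Z = 1*(1/10) = 1/10 ≈ 0.10000)
a = -30 (a = -6*5 = -30)
J(u, N) = -11 + u*N**2 (J(u, N) = u*N**2 - 11 = -11 + u*N**2)
(-29 + J(Z, Q))*a = (-29 + (-11 + (1/10)*3**2))*(-30) = (-29 + (-11 + (1/10)*9))*(-30) = (-29 + (-11 + 9/10))*(-30) = (-29 - 101/10)*(-30) = -391/10*(-30) = 1173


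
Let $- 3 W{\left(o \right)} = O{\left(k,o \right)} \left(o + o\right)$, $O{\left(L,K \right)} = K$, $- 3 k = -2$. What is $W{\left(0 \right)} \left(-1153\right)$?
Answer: $0$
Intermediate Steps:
$k = \frac{2}{3}$ ($k = \left(- \frac{1}{3}\right) \left(-2\right) = \frac{2}{3} \approx 0.66667$)
$W{\left(o \right)} = - \frac{2 o^{2}}{3}$ ($W{\left(o \right)} = - \frac{o \left(o + o\right)}{3} = - \frac{o 2 o}{3} = - \frac{2 o^{2}}{3}$)
$W{\left(0 \right)} \left(-1153\right) = - \frac{2 \cdot 0^{2}}{3} \left(-1153\right) = \left(- \frac{2}{3}\right) 0 \left(-1153\right) = 0 \left(-1153\right) = 0$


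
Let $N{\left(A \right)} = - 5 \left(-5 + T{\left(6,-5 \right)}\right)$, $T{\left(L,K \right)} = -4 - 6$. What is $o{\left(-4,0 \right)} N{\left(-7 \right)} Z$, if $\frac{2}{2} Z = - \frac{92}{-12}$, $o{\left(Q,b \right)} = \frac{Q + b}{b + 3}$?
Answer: $- \frac{2300}{3} \approx -766.67$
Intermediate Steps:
$T{\left(L,K \right)} = -10$ ($T{\left(L,K \right)} = -4 - 6 = -10$)
$o{\left(Q,b \right)} = \frac{Q + b}{3 + b}$
$Z = \frac{23}{3}$ ($Z = - \frac{92}{-12} = \left(-92\right) \left(- \frac{1}{12}\right) = \frac{23}{3} \approx 7.6667$)
$N{\left(A \right)} = 75$ ($N{\left(A \right)} = - 5 \left(-5 - 10\right) = \left(-5\right) \left(-15\right) = 75$)
$o{\left(-4,0 \right)} N{\left(-7 \right)} Z = \frac{-4 + 0}{3 + 0} \cdot 75 \cdot \frac{23}{3} = \frac{1}{3} \left(-4\right) 75 \cdot \frac{23}{3} = \left(- \frac{4}{3}\right) 75 \cdot \frac{23}{3} = \left(-100\right) \frac{23}{3} = - \frac{2300}{3}$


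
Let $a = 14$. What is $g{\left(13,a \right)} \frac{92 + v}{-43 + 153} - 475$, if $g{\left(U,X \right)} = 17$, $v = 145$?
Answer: $- \frac{48221}{110} \approx -438.37$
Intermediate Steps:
$g{\left(13,a \right)} \frac{92 + v}{-43 + 153} - 475 = 17 \frac{92 + 145}{-43 + 153} - 475 = 17 \cdot \frac{237}{110} - 475 = \frac{4029}{110} - 475 = - \frac{48221}{110}$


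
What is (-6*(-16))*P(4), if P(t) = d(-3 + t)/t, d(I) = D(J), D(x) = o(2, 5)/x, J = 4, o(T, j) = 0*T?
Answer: 0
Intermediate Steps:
o(T, j) = 0
D(x) = 0 (D(x) = 0/x = 0)
d(I) = 0
P(t) = 0 (P(t) = 0/t = 0)
(-6*(-16))*P(4) = -6*(-16)*0 = 96*0 = 0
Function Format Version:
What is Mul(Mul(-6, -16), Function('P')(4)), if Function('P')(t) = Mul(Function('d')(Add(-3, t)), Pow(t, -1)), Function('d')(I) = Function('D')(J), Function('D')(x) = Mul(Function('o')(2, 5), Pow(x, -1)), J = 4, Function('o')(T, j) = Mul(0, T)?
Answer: 0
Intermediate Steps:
Function('o')(T, j) = 0
Function('D')(x) = 0 (Function('D')(x) = Mul(0, Pow(x, -1)) = 0)
Function('d')(I) = 0
Function('P')(t) = 0 (Function('P')(t) = Mul(0, Pow(t, -1)) = 0)
Mul(Mul(-6, -16), Function('P')(4)) = Mul(Mul(-6, -16), 0) = Mul(96, 0) = 0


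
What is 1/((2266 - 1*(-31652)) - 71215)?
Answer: -1/37297 ≈ -2.6812e-5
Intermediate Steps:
1/((2266 - 1*(-31652)) - 71215) = 1/((2266 + 31652) - 71215) = 1/(33918 - 71215) = 1/(-37297) = -1/37297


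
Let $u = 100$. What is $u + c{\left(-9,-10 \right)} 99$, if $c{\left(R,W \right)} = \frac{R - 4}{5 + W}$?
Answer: $\frac{1787}{5} \approx 357.4$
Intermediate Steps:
$c{\left(R,W \right)} = \frac{-4 + R}{5 + W}$
$u + c{\left(-9,-10 \right)} 99 = 100 + \frac{-4 - 9}{5 - 10} \cdot 99 = 100 + \frac{1}{-5} \left(-13\right) 99 = 100 + \left(- \frac{1}{5}\right) \left(-13\right) 99 = 100 + \frac{13}{5} \cdot 99 = 100 + \frac{1287}{5} = \frac{1787}{5}$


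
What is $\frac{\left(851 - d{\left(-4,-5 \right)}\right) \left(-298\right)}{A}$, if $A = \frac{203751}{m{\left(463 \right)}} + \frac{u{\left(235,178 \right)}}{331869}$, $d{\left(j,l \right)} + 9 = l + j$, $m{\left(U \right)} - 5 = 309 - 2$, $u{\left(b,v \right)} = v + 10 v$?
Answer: $- \frac{8937911837712}{22539750505} \approx -396.54$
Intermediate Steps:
$u{\left(b,v \right)} = 11 v$
$m{\left(U \right)} = 312$ ($m{\left(U \right)} = 5 + \left(309 - 2\right) = 5 + 307 = 312$)
$d{\left(j,l \right)} = -9 + j + l$ ($d{\left(j,l \right)} = -9 + \left(l + j\right) = -9 + \left(j + l\right) = -9 + j + l$)
$A = \frac{22539750505}{34514376}$ ($A = \frac{203751}{312} + \frac{11 \cdot 178}{331869} = 203751 \cdot \frac{1}{312} + 1958 \cdot \frac{1}{331869} = \frac{67917}{104} + \frac{1958}{331869} = \frac{22539750505}{34514376} \approx 653.05$)
$\frac{\left(851 - d{\left(-4,-5 \right)}\right) \left(-298\right)}{A} = \frac{\left(851 - \left(-9 - 4 - 5\right)\right) \left(-298\right)}{\frac{22539750505}{34514376}} = \left(851 - -18\right) \left(-298\right) \frac{34514376}{22539750505} = \left(851 + 18\right) \left(-298\right) \frac{34514376}{22539750505} = 869 \left(-298\right) \frac{34514376}{22539750505} = \left(-258962\right) \frac{34514376}{22539750505} = - \frac{8937911837712}{22539750505}$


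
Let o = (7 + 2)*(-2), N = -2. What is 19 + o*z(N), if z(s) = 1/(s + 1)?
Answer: 37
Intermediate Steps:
o = -18 (o = 9*(-2) = -18)
z(s) = 1/(1 + s)
19 + o*z(N) = 19 - 18/(1 - 2) = 19 - 18/(-1) = 19 - 18*(-1) = 19 + 18 = 37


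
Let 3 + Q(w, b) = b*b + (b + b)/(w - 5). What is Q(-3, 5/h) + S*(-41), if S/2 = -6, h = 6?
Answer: 35243/72 ≈ 489.49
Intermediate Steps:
S = -12 (S = 2*(-6) = -12)
Q(w, b) = -3 + b**2 + 2*b/(-5 + w) (Q(w, b) = -3 + (b*b + (b + b)/(w - 5)) = -3 + (b**2 + (2*b)/(-5 + w)) = -3 + (b**2 + 2*b/(-5 + w)) = -3 + b**2 + 2*b/(-5 + w))
Q(-3, 5/h) + S*(-41) = (15 - 5*(5/6)**2 - 3*(-3) + 2*(5/6) - 3*(5/6)**2)/(-5 - 3) - 12*(-41) = (15 - 5*(5*(1/6))**2 + 9 + 2*(5*(1/6)) - 3*(5*(1/6))**2)/(-8) + 492 = -(15 - 5*(5/6)**2 + 9 + 2*(5/6) - 3*(5/6)**2)/8 + 492 = -(15 - 5*25/36 + 9 + 5/3 - 3*25/36)/8 + 492 = -(15 - 125/36 + 9 + 5/3 - 25/12)/8 + 492 = -1/8*181/9 + 492 = -181/72 + 492 = 35243/72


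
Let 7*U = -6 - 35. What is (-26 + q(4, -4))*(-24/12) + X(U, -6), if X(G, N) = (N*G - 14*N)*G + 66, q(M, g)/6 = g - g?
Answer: -28412/49 ≈ -579.84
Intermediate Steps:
q(M, g) = 0 (q(M, g) = 6*(g - g) = 6*0 = 0)
U = -41/7 (U = (-6 - 35)/7 = (1/7)*(-41) = -41/7 ≈ -5.8571)
X(G, N) = 66 + G*(-14*N + G*N) (X(G, N) = (G*N - 14*N)*G + 66 = (-14*N + G*N)*G + 66 = G*(-14*N + G*N) + 66 = 66 + G*(-14*N + G*N))
(-26 + q(4, -4))*(-24/12) + X(U, -6) = (-26 + 0)*(-24/12) + (66 - 6*(-41/7)**2 - 14*(-41/7)*(-6)) = -(-624)/12 + (66 - 6*1681/49 - 492) = -26*(-2) + (66 - 10086/49 - 492) = 52 - 30960/49 = -28412/49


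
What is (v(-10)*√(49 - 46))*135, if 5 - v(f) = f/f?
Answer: 540*√3 ≈ 935.31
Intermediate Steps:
v(f) = 4 (v(f) = 5 - f/f = 5 - 1*1 = 5 - 1 = 4)
(v(-10)*√(49 - 46))*135 = (4*√(49 - 46))*135 = (4*√3)*135 = 540*√3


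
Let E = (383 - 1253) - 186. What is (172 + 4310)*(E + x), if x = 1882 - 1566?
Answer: -3316680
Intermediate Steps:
E = -1056 (E = -870 - 186 = -1056)
x = 316
(172 + 4310)*(E + x) = (172 + 4310)*(-1056 + 316) = 4482*(-740) = -3316680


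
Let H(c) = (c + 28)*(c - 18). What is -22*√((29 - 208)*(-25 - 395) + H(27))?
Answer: -110*√3027 ≈ -6052.0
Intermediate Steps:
H(c) = (-18 + c)*(28 + c) (H(c) = (28 + c)*(-18 + c) = (-18 + c)*(28 + c))
-22*√((29 - 208)*(-25 - 395) + H(27)) = -22*√((29 - 208)*(-25 - 395) + (-504 + 27² + 10*27)) = -22*√(-179*(-420) + (-504 + 729 + 270)) = -22*√(75180 + 495) = -110*√3027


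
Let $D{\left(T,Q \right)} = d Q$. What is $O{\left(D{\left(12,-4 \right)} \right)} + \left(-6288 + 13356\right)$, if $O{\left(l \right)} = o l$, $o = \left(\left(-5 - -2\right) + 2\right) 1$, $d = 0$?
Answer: $7068$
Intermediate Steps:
$D{\left(T,Q \right)} = 0$ ($D{\left(T,Q \right)} = 0 Q = 0$)
$o = -1$ ($o = \left(\left(-5 + 2\right) + 2\right) 1 = \left(-3 + 2\right) 1 = \left(-1\right) 1 = -1$)
$O{\left(l \right)} = - l$
$O{\left(D{\left(12,-4 \right)} \right)} + \left(-6288 + 13356\right) = \left(-1\right) 0 + \left(-6288 + 13356\right) = 0 + 7068 = 7068$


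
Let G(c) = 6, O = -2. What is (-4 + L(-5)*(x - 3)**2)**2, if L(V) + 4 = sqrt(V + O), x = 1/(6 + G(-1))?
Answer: 240521/256 - 1677025*I*sqrt(7)/2592 ≈ 939.54 - 1711.8*I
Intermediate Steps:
x = 1/12 (x = 1/(6 + 6) = 1/12 ≈ 0.083333)
L(V) = -4 + sqrt(-2 + V) (L(V) = -4 + sqrt(V - 2) = -4 + sqrt(-2 + V))
(-4 + L(-5)*(x - 3)**2)**2 = (-4 + (-4 + sqrt(-2 - 5))*(1/12 - 3)**2)**2 = (-4 + (-4 + sqrt(-7))*(-35/12)**2)**2 = (-4 + (-4 + I*sqrt(7))*(1225/144))**2 = (-4 + (-1225/36 + 1225*I*sqrt(7)/144))**2 = (-1369/36 + 1225*I*sqrt(7)/144)**2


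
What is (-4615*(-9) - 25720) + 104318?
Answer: 120133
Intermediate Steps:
(-4615*(-9) - 25720) + 104318 = (41535 - 25720) + 104318 = 15815 + 104318 = 120133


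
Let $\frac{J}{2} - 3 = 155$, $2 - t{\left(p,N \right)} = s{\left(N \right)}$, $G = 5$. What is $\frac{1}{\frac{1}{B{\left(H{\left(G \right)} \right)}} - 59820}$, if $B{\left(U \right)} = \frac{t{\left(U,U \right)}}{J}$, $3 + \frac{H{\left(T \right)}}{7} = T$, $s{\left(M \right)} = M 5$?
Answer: $- \frac{17}{1017019} \approx -1.6716 \cdot 10^{-5}$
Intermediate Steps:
$s{\left(M \right)} = 5 M$
$H{\left(T \right)} = -21 + 7 T$
$t{\left(p,N \right)} = 2 - 5 N$
$J = 316$ ($J = 6 + 2 \cdot 155 = 6 + 310 = 316$)
$B{\left(U \right)} = \frac{1}{158} - \frac{5 U}{316}$ ($B{\left(U \right)} = \frac{2 - 5 U}{316} = \left(2 - 5 U\right) \frac{1}{316} = \frac{1}{158} - \frac{5 U}{316}$)
$\frac{1}{\frac{1}{B{\left(H{\left(G \right)} \right)}} - 59820} = \frac{1}{\frac{1}{\frac{1}{158} - \frac{5 \left(-21 + 7 \cdot 5\right)}{316}} - 59820} = \frac{1}{\frac{1}{\frac{1}{158} - \frac{5 \left(-21 + 35\right)}{316}} - 59820} = \frac{1}{\frac{1}{\frac{1}{158} - \frac{35}{158}} - 59820} = \frac{1}{\frac{1}{- \frac{17}{79}} - 59820} = \frac{1}{- \frac{79}{17} - 59820} = \frac{1}{- \frac{1017019}{17}} = - \frac{17}{1017019}$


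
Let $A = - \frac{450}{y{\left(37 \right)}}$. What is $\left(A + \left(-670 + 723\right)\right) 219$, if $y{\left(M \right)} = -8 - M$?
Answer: $13797$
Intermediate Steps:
$A = 10$ ($A = - \frac{450}{-8 - 37} = - \frac{450}{-45} = \left(-450\right) \left(- \frac{1}{45}\right) = 10$)
$\left(A + \left(-670 + 723\right)\right) 219 = \left(10 + \left(-670 + 723\right)\right) 219 = \left(10 + 53\right) 219 = 63 \cdot 219 = 13797$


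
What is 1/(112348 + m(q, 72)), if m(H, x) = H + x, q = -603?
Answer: 1/111817 ≈ 8.9432e-6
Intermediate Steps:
1/(112348 + m(q, 72)) = 1/(112348 + (-603 + 72)) = 1/(112348 - 531) = 1/111817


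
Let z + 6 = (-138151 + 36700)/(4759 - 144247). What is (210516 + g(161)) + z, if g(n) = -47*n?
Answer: 9436071545/46496 ≈ 2.0294e+5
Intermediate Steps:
z = -245159/46496 (z = -6 + (-138151 + 36700)/(4759 - 144247) = -6 - 101451/(-139488) = -6 - 101451*(-1/139488) = -6 + 33817/46496 = -245159/46496 ≈ -5.2727)
(210516 + g(161)) + z = (210516 - 47*161) - 245159/46496 = (210516 - 7567) - 245159/46496 = 202949 - 245159/46496 = 9436071545/46496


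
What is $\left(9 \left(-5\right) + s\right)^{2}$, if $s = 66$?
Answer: $441$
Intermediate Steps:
$\left(9 \left(-5\right) + s\right)^{2} = \left(9 \left(-5\right) + 66\right)^{2} = \left(-45 + 66\right)^{2} = 21^{2} = 441$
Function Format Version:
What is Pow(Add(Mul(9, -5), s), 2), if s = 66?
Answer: 441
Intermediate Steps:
Pow(Add(Mul(9, -5), s), 2) = Pow(Add(Mul(9, -5), 66), 2) = Pow(Add(-45, 66), 2) = Pow(21, 2) = 441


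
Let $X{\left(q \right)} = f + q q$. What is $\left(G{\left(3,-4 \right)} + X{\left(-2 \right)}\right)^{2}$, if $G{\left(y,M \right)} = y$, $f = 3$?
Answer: $100$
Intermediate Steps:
$X{\left(q \right)} = 3 + q^{2}$ ($X{\left(q \right)} = 3 + q q = 3 + q^{2}$)
$\left(G{\left(3,-4 \right)} + X{\left(-2 \right)}\right)^{2} = \left(3 + \left(3 + \left(-2\right)^{2}\right)\right)^{2} = \left(3 + \left(3 + 4\right)\right)^{2} = \left(3 + 7\right)^{2} = 10^{2} = 100$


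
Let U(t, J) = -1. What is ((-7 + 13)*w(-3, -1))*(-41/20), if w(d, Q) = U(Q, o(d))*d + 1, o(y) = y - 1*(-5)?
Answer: -246/5 ≈ -49.200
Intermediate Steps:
o(y) = 5 + y (o(y) = y + 5 = 5 + y)
w(d, Q) = 1 - d (w(d, Q) = -d + 1 = 1 - d)
((-7 + 13)*w(-3, -1))*(-41/20) = ((-7 + 13)*(1 - 1*(-3)))*(-41/20) = (6*(1 + 3))*(-41*1/20) = (6*4)*(-41/20) = 24*(-41/20) = -246/5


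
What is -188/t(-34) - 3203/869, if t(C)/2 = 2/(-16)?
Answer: 650285/869 ≈ 748.31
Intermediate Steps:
t(C) = -¼ (t(C) = 2*(2/(-16)) = 2*(2*(-1/16)) = 2*(-⅛) = -¼)
-188/t(-34) - 3203/869 = -188/(-¼) - 3203/869 = -188*(-4) - 3203*1/869 = 752 - 3203/869 = 650285/869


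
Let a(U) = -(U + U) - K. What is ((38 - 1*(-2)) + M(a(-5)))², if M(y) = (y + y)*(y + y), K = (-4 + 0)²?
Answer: 33856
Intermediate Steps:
K = 16 (K = (-4)² = 16)
a(U) = -16 - 2*U (a(U) = -(U + U) - 1*16 = -2*U - 16 = -16 - 2*U)
M(y) = 4*y² (M(y) = (2*y)*(2*y) = 4*y²)
((38 - 1*(-2)) + M(a(-5)))² = ((38 - 1*(-2)) + 4*(-16 - 2*(-5))²)² = ((38 + 2) + 4*(-16 + 10)²)² = (40 + 4*(-6)²)² = (40 + 4*36)² = (40 + 144)² = 184² = 33856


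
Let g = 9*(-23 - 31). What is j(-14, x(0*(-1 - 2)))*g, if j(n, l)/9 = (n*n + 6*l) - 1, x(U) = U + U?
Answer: -852930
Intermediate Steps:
x(U) = 2*U
g = -486 (g = 9*(-54) = -486)
j(n, l) = -9 + 9*n² + 54*l (j(n, l) = 9*((n*n + 6*l) - 1) = 9*((n² + 6*l) - 1) = 9*(-1 + n² + 6*l) = -9 + 9*n² + 54*l)
j(-14, x(0*(-1 - 2)))*g = (-9 + 9*(-14)² + 54*(2*(0*(-1 - 2))))*(-486) = (-9 + 9*196 + 54*(2*(0*(-3))))*(-486) = (-9 + 1764 + 54*(2*0))*(-486) = (-9 + 1764 + 54*0)*(-486) = (-9 + 1764 + 0)*(-486) = 1755*(-486) = -852930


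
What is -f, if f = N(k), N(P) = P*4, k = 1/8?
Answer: -½ ≈ -0.50000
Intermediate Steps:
k = ⅛ ≈ 0.12500
N(P) = 4*P
f = ½ (f = 4*(⅛) = ½ ≈ 0.50000)
-f = -1*½ = -½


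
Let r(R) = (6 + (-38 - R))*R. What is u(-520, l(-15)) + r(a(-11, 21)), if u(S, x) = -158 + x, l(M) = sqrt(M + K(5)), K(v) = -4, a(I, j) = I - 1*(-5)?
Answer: -2 + I*sqrt(19) ≈ -2.0 + 4.3589*I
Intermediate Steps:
a(I, j) = 5 + I (a(I, j) = I + 5 = 5 + I)
l(M) = sqrt(-4 + M) (l(M) = sqrt(M - 4) = sqrt(-4 + M))
r(R) = R*(-32 - R) (r(R) = (-32 - R)*R = R*(-32 - R))
u(-520, l(-15)) + r(a(-11, 21)) = (-158 + sqrt(-4 - 15)) - (5 - 11)*(32 + (5 - 11)) = (-158 + sqrt(-19)) - 1*(-6)*(32 - 6) = (-158 + I*sqrt(19)) - 1*(-6)*26 = (-158 + I*sqrt(19)) + 156 = -2 + I*sqrt(19)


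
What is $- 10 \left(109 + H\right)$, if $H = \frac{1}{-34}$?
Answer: $- \frac{18525}{17} \approx -1089.7$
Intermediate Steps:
$H = - \frac{1}{34} \approx -0.029412$
$- 10 \left(109 + H\right) = - 10 \left(109 - \frac{1}{34}\right) = \left(-10\right) \frac{3705}{34} = - \frac{18525}{17}$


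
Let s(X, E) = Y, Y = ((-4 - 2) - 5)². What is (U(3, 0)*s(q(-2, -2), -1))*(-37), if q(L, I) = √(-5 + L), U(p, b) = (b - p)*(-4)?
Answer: -53724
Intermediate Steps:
U(p, b) = -4*b + 4*p
Y = 121 (Y = (-6 - 5)² = (-11)² = 121)
s(X, E) = 121
(U(3, 0)*s(q(-2, -2), -1))*(-37) = ((-4*0 + 4*3)*121)*(-37) = ((0 + 12)*121)*(-37) = (12*121)*(-37) = 1452*(-37) = -53724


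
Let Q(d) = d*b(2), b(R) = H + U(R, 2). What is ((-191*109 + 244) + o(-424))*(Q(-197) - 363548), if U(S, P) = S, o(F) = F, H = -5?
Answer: 7621734043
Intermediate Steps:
b(R) = -5 + R
Q(d) = -3*d (Q(d) = d*(-5 + 2) = d*(-3) = -3*d)
((-191*109 + 244) + o(-424))*(Q(-197) - 363548) = ((-191*109 + 244) - 424)*(-3*(-197) - 363548) = ((-20819 + 244) - 424)*(591 - 363548) = (-20575 - 424)*(-362957) = -20999*(-362957) = 7621734043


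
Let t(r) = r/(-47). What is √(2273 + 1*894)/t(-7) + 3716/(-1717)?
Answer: -3716/1717 + 47*√3167/7 ≈ 375.69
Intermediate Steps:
t(r) = -r/47 (t(r) = r*(-1/47) = -r/47)
√(2273 + 1*894)/t(-7) + 3716/(-1717) = √(2273 + 1*894)/((-1/47*(-7))) + 3716/(-1717) = √(2273 + 894)/(7/47) + 3716*(-1/1717) = √3167*(47/7) - 3716/1717 = 47*√3167/7 - 3716/1717 = -3716/1717 + 47*√3167/7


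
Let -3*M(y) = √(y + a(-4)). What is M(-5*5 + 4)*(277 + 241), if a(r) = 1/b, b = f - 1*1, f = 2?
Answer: -1036*I*√5/3 ≈ -772.19*I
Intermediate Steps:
b = 1 (b = 2 - 1*1 = 2 - 1 = 1)
a(r) = 1 (a(r) = 1/1 = 1)
M(y) = -√(1 + y)/3 (M(y) = -√(y + 1)/3 = -√(1 + y)/3)
M(-5*5 + 4)*(277 + 241) = (-√(1 + (-5*5 + 4))/3)*(277 + 241) = -√(1 + (-25 + 4))/3*518 = -√(1 - 21)/3*518 = -2*I*√5/3*518 = -1036*I*√5/3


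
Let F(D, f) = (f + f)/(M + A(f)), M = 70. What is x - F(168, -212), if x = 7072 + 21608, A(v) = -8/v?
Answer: 13310329/464 ≈ 28686.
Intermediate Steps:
x = 28680
F(D, f) = 2*f/(70 - 8/f) (F(D, f) = (f + f)/(70 - 8/f) = (2*f)/(70 - 8/f) = 2*f/(70 - 8/f))
x - F(168, -212) = 28680 - (-212)**2/(-4 + 35*(-212)) = 28680 - 44944/(-4 - 7420) = 28680 - 44944/(-7424) = 28680 - 44944*(-1)/7424 = 28680 - 1*(-2809/464) = 28680 + 2809/464 = 13310329/464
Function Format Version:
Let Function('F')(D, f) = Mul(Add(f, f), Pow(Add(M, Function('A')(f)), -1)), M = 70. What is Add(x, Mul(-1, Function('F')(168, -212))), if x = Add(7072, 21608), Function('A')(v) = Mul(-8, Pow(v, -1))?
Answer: Rational(13310329, 464) ≈ 28686.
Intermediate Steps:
x = 28680
Function('F')(D, f) = Mul(2, f, Pow(Add(70, Mul(-8, Pow(f, -1))), -1)) (Function('F')(D, f) = Mul(Add(f, f), Pow(Add(70, Mul(-8, Pow(f, -1))), -1)) = Mul(Mul(2, f), Pow(Add(70, Mul(-8, Pow(f, -1))), -1)) = Mul(2, f, Pow(Add(70, Mul(-8, Pow(f, -1))), -1)))
Add(x, Mul(-1, Function('F')(168, -212))) = Add(28680, Mul(-1, Mul(Pow(-212, 2), Pow(Add(-4, Mul(35, -212)), -1)))) = Add(28680, Mul(-1, Mul(44944, Pow(Add(-4, -7420), -1)))) = Add(28680, Mul(-1, Mul(44944, Pow(-7424, -1)))) = Add(28680, Mul(-1, Mul(44944, Rational(-1, 7424)))) = Add(28680, Mul(-1, Rational(-2809, 464))) = Add(28680, Rational(2809, 464)) = Rational(13310329, 464)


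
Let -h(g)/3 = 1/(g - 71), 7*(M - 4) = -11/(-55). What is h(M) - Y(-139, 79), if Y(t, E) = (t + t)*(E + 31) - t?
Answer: 71353809/2344 ≈ 30441.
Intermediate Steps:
M = 141/35 (M = 4 + (-11/(-55))/7 = 4 + (-11*(-1/55))/7 = 4 + (1/7)*(1/5) = 4 + 1/35 = 141/35 ≈ 4.0286)
h(g) = -3/(-71 + g) (h(g) = -3/(g - 71) = -3/(-71 + g))
Y(t, E) = -t + 2*t*(31 + E) (Y(t, E) = (2*t)*(31 + E) - t = 2*t*(31 + E) - t = -t + 2*t*(31 + E))
h(M) - Y(-139, 79) = -3/(-71 + 141/35) - (-139)*(61 + 2*79) = -3/(-2344/35) - (-139)*(61 + 158) = -3*(-35/2344) - (-139)*219 = 105/2344 - 1*(-30441) = 105/2344 + 30441 = 71353809/2344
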